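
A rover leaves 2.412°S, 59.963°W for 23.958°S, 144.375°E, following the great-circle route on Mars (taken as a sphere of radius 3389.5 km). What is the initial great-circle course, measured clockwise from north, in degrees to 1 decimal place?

Δλ = -155.662° = -2.7168 rad.
y = sin Δλ · cos φ₂ = (-0.4121)(0.9138) = -0.3766
x = cos φ₁ sin φ₂ − sin φ₁ cos φ₂ cos Δλ = (0.9991)(-0.4061) − (-0.0421)(0.9138)(-0.9111) = -0.4407
θ = atan2(y, x) = -139.49°; adding 360° gives 220.5°.

220.5°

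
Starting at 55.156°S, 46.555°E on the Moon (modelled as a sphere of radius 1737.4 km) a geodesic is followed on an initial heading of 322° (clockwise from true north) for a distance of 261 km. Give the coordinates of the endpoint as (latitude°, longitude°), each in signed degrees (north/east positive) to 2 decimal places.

-48.08°, 38.63°

Angular distance δ = d/R = 261/1737.4 = 0.15022 rad; initial bearing θ = 5.6200 rad.
sin φ₂ = sin φ₁ cos δ + cos φ₁ sin δ cos θ = (-0.8207)(0.9887) + (0.5713)(0.1497)(0.7880) = -0.7441, so φ₂ = -48.08°.
Δλ = atan2(sin θ sin δ cos φ₁, cos δ − sin φ₁ sin φ₂) = atan2(-0.0526, 0.3781) = -7.927°.
λ₂ = 46.555° − 7.927° = 38.63°.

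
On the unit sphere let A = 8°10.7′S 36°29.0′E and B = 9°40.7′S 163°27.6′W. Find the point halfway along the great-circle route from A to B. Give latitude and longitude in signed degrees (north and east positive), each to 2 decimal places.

Central angle δ = 2.6755 rad. Interpolating on the sphere with fraction f = 0.5:
P = [sin((1−f)δ)·A + sin(fδ)·B] / sin δ = 2.1648·A + 2.1648·B in Cartesian coordinates,
giving P = (-0.3228, 0.6666, -0.6719), i.e. latitude -42.21°, longitude 115.84°.

-42.21°, 115.84°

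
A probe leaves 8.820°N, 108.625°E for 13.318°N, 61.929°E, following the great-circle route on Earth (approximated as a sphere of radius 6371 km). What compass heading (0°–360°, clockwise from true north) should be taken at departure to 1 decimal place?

280.0°

With φ₁ = 0.1539, φ₂ = 0.2324, Δλ = -0.8150 rad, the forward-azimuth formula gives
θ = atan2( sin Δλ cos φ₂ , cos φ₁ sin φ₂ − sin φ₁ cos φ₂ cos Δλ ) = atan2(-0.7082, 0.1253) = -79.97°.
Adding 360° brings this into [0°, 360°): 280.0°.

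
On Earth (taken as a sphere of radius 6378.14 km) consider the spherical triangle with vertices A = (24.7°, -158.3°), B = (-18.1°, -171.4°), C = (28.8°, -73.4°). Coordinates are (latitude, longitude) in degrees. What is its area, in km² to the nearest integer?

22903456 km²

Side lengths (central angles): a = 1.8396, b = 1.2952, c = 0.7795 rad; semiperimeter s = 1.9572.
By l'Huilier's theorem, tan(E/4) = √[tan(s/2) tan((s−a)/2) tan((s−b)/2) tan((s−c)/2)], giving spherical excess E = 0.5630 rad.
Area = E·R² = 0.5630 × (6378.14)² ≈ 22903456 km².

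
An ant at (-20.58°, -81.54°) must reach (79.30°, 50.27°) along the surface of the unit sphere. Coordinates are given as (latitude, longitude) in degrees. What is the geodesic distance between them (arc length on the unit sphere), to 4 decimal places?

Let φ₁ = -0.3592 rad, φ₂ = 1.3840 rad, and Δλ = 2.3005 rad.
cos c = sin φ₁ sin φ₂ + cos φ₁ cos φ₂ cos Δλ = (-0.3515)(0.9826) + (0.9362)(0.1857)(-0.6667) = -0.46128,
so c = arccos(-0.46128) = 2.05023 rad.
On the unit sphere the arc length equals the central angle: 2.0502.

2.0502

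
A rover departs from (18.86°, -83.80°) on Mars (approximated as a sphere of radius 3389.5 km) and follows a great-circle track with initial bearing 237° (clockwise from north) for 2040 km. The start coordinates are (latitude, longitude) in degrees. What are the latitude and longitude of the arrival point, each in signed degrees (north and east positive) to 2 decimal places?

-1.45°, -112.16°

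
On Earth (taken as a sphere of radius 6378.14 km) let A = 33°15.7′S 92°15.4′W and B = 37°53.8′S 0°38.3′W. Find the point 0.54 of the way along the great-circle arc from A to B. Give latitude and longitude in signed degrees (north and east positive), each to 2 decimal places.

-45.89°, -44.06°

The central angle between A and B is δ = 1.2469 rad.
With f = 0.54, the slerp weights are sin((1−f)δ)/sin δ = 0.5724 and sin(fδ)/sin δ = 0.6578.
Weighted sum of the unit vectors: (0.5724)·(-0.0329,-0.8355,-0.5485) + (0.6578)·(0.7891,-0.0088,-0.6142) = (0.5002, -0.4840, -0.7180).
Converting back: φ = atan2(z, √(x²+y²)) = -45.89°, λ = atan2(y, x) = -44.06°.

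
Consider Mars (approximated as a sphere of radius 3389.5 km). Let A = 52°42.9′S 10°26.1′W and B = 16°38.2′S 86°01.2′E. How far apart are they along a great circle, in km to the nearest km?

Let φ₁ = -0.9201 rad, φ₂ = -0.2904 rad, and Δλ = 1.6835 rad.
cos c = sin φ₁ sin φ₂ + cos φ₁ cos φ₂ cos Δλ = (-0.7956)(-0.2863) + (0.6058)(0.9581)(-0.1124) = 0.16254,
so c = arccos(0.16254) = 1.40753 rad.
Distance = R·c = 3389.5 × 1.4075 ≈ 4771 km.

4771 km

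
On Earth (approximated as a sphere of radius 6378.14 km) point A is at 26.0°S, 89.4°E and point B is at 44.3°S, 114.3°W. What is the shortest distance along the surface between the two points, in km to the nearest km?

11848 km

In radians: φ₁ = -0.4538, φ₂ = -0.7732, Δλ = 156.300° = 2.7279 rad.
Haversine: a = sin²(Δφ/2) + cos φ₁ cos φ₂ sin²(Δλ/2) = 0.0253 + (0.8988)(0.7157)(0.9578) = 0.64142.
Central angle c = 2·arcsin(√a) = 1.85755 rad.
Distance = R·c = 6378.14 × 1.8576 ≈ 11848 km.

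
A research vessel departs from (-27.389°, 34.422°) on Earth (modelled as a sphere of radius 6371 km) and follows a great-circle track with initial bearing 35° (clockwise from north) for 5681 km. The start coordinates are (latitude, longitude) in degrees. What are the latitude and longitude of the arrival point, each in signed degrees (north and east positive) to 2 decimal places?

Angular distance δ = d/R = 5681/6371 = 0.89170 rad; initial bearing θ = 0.6109 rad.
sin φ₂ = sin φ₁ cos δ + cos φ₁ sin δ cos θ = (-0.4600)(0.6281) + (0.8879)(0.7781)(0.8192) = 0.2770, so φ₂ = 16.08°.
Δλ = atan2(sin θ sin δ cos φ₁, cos δ − sin φ₁ sin φ₂) = atan2(0.3963, 0.7555) = 27.678°.
λ₂ = 34.422° + 27.678° = 62.10°.

16.08°, 62.10°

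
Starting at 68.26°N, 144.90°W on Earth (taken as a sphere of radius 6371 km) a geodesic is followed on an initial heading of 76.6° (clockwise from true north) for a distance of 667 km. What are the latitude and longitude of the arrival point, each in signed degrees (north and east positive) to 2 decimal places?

68.87°, -128.52°

Angular distance δ = d/R = 667/6371 = 0.10469 rad; initial bearing θ = 1.3369 rad.
sin φ₂ = sin φ₁ cos δ + cos φ₁ sin δ cos θ = (0.9289)(0.9945) + (0.3704)(0.1045)(0.2317) = 0.9328, so φ₂ = 68.87°.
Δλ = atan2(sin θ sin δ cos φ₁, cos δ − sin φ₁ sin φ₂) = atan2(0.0377, 0.1281) = 16.379°.
λ₂ = -144.900° + 16.379° = -128.52°.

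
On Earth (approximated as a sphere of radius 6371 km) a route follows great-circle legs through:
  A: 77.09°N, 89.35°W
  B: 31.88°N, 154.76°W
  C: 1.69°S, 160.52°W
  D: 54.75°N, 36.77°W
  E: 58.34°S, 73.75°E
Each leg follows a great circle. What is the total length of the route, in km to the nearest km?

37917 km

Leg A→B: central angle 0.9351 rad, distance 5957.5 km.
Leg B→C: central angle 0.5936 rad, distance 3781.9 km.
Leg C→D: central angle 1.9226 rad, distance 12248.9 km.
Leg D→E: central angle 2.5003 rad, distance 15929.1 km.
Total: 5957.5 + 3781.9 + 12248.9 + 15929.1 ≈ 37917 km.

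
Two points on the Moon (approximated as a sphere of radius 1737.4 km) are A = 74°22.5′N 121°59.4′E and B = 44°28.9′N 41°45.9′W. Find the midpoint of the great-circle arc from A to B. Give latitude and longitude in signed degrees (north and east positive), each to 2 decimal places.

Central angle δ = 1.0584 rad. Interpolating on the sphere with fraction f = 0.5:
P = [sin((1−f)δ)·A + sin(fδ)·B] / sin δ = 0.5792·A + 0.5792·B in Cartesian coordinates,
giving P = (0.2256, -0.1429, 0.9637), i.e. latitude 74.51°, longitude -32.36°.

74.51°, -32.36°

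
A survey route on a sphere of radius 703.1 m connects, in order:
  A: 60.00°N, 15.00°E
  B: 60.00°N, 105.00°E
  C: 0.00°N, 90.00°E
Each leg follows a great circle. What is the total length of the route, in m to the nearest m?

1258 m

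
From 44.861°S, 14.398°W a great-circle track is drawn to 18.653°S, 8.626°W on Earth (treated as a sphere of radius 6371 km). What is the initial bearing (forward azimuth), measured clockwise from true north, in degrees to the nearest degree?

With φ₁ = -0.7830, φ₂ = -0.3256, Δλ = 0.1007 rad, the forward-azimuth formula gives
θ = atan2( sin Δλ cos φ₂ , cos φ₁ sin φ₂ − sin φ₁ cos φ₂ cos Δλ ) = atan2(0.0953, 0.4382) = 12.27°.
So the initial bearing is 12°.

12°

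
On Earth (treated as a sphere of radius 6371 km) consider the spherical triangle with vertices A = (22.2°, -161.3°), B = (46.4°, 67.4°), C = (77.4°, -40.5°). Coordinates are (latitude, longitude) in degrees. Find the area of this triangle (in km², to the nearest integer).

28365236 km²

Side lengths (central angles): a = 0.8493, b = 1.3023, c = 1.7191 rad; semiperimeter s = 1.9354.
By l'Huilier's theorem, tan(E/4) = √[tan(s/2) tan((s−a)/2) tan((s−b)/2) tan((s−c)/2)], giving spherical excess E = 0.6988 rad.
Area = E·R² = 0.6988 × (6371)² ≈ 28365236 km².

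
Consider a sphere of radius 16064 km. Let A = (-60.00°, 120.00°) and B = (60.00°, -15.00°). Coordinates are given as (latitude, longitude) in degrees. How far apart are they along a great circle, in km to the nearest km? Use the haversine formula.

Let φ₁ = -1.0472 rad, φ₂ = 1.0472 rad, and Δλ = -2.3562 rad.
Haversine: a = sin²(Δφ/2) + cos φ₁ cos φ₂ sin²(Δλ/2) = 0.7500 + (0.5000)(0.5000)(0.8536) = 0.96339.
Central angle c = 2·arcsin(√a) = 2.75653 rad.
Distance = R·c = 16064 × 2.7565 ≈ 44281 km.

44281 km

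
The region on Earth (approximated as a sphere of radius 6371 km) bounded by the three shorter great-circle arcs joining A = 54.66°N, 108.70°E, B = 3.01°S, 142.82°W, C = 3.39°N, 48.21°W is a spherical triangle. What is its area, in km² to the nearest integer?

Side lengths (central angles): a = 1.6541, b = 2.0748, c = 1.7987 rad; semiperimeter s = 2.7638.
By l'Huilier's theorem, tan(E/4) = √[tan(s/2) tan((s−a)/2) tan((s−b)/2) tan((s−c)/2)], giving spherical excess E = 2.6513 rad.
Area = E·R² = 2.6513 × (6371)² ≈ 107614277 km².

107614277 km²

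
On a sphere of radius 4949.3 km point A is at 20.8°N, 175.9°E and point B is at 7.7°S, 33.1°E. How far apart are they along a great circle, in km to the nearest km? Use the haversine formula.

12246 km

With latitudes φ₁ = 20.800°, φ₂ = -7.700° and longitude difference Δλ = -142.800°:
Haversine: a = sin²(Δφ/2) + cos φ₁ cos φ₂ sin²(Δλ/2) = 0.0606 + (0.9348)(0.9910)(0.8983) = 0.89274.
Central angle c = 2·arcsin(√a) = 2.47427 rad.
Distance = R·c = 4949.3 × 2.4743 ≈ 12246 km.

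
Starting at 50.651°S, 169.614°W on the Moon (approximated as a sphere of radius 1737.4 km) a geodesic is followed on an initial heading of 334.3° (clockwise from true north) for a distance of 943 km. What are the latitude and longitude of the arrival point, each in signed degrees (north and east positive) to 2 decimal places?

Angular distance δ = d/R = 943/1737.4 = 0.54277 rad; initial bearing θ = 5.8346 rad.
sin φ₂ = sin φ₁ cos δ + cos φ₁ sin δ cos θ = (-0.7733)(0.8563) + (0.6340)(0.5165)(0.9011) = -0.3671, so φ₂ = -21.54°.
Δλ = atan2(sin θ sin δ cos φ₁, cos δ − sin φ₁ sin φ₂) = atan2(-0.1420, 0.5724) = -13.934°.
λ₂ = -169.614° − 13.934° = -183.55° → 176.45° after wrapping to (−180°, 180°].

-21.54°, 176.45°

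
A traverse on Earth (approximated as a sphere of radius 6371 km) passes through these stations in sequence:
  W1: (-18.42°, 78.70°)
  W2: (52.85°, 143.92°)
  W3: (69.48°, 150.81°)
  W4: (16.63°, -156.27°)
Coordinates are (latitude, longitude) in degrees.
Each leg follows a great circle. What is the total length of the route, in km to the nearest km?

18851 km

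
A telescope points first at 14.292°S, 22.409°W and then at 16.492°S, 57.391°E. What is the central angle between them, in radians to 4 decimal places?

1.3340 rad

In radians: φ₁ = -0.2494, φ₂ = -0.2878, Δλ = 79.800° = 1.3928 rad.
Haversine: a = sin²(Δφ/2) + cos φ₁ cos φ₂ sin²(Δλ/2) = 0.0004 + (0.9691)(0.9589)(0.4115) = 0.38269.
Central angle c = 2·arcsin(√a) = 1.33396 rad.
So the angular separation is 1.3340 rad.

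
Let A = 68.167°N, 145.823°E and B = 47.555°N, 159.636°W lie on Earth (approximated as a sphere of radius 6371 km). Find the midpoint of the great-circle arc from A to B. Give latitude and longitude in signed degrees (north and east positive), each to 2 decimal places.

60.55°, -178.42°

The central angle between A and B is δ = 0.5906 rad.
With f = 0.5, the slerp weights are sin((1−f)δ)/sin δ = 0.5226 and sin(fδ)/sin δ = 0.5226.
Weighted sum of the unit vectors: (0.5226)·(-0.3077,0.2089,0.9283) + (0.5226)·(-0.6327,-0.2348,0.7379) = (-0.4915, -0.0136, 0.8708).
Converting back: φ = atan2(z, √(x²+y²)) = 60.55°, λ = atan2(y, x) = -178.42°.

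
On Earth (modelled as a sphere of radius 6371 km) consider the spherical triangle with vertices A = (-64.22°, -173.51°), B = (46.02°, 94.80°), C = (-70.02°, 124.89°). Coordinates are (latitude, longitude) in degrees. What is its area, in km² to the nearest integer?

Side lengths (central angles): a = 2.0612, b = 0.4104, c = 2.2875 rad; semiperimeter s = 2.3795.
By l'Huilier's theorem, tan(E/4) = √[tan(s/2) tan((s−a)/2) tan((s−b)/2) tan((s−c)/2)], giving spherical excess E = 0.6608 rad.
Area = E·R² = 0.6608 × (6371)² ≈ 26822719 km².

26822719 km²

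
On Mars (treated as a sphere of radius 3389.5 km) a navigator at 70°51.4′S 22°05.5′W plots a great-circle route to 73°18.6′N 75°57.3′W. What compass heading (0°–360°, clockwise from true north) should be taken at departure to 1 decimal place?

With φ₁ = -1.2367, φ₂ = 1.2795, Δλ = -0.9401 rad, the forward-azimuth formula gives
θ = atan2( sin Δλ cos φ₂ , cos φ₁ sin φ₂ − sin φ₁ cos φ₂ cos Δλ ) = atan2(-0.2319, 0.4741) = -26.07°.
Adding 360° brings this into [0°, 360°): 333.9°.

333.9°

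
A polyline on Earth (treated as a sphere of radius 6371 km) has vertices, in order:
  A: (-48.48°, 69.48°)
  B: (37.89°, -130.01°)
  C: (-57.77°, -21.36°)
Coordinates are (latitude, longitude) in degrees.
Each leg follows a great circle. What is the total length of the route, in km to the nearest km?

32604 km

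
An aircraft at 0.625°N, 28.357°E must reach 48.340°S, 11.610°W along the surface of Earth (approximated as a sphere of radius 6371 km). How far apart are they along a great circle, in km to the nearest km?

In radians: φ₁ = 0.0109, φ₂ = -0.8437, Δλ = -39.967° = -0.6976 rad.
cos c = sin φ₁ sin φ₂ + cos φ₁ cos φ₂ cos Δλ = (0.0109)(-0.7471) + (0.9999)(0.6647)(0.7664) = 0.50126,
so c = arccos(0.50126) = 1.04574 rad.
Distance = R·c = 6371 × 1.0457 ≈ 6662 km.

6662 km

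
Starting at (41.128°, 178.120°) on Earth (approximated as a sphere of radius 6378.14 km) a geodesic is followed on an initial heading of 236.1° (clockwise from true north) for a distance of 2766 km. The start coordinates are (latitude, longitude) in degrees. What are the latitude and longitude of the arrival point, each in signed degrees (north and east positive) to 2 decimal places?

24.85°, 155.51°

Angular distance δ = d/R = 2766/6378.14 = 0.43367 rad; initial bearing θ = 4.1207 rad.
sin φ₂ = sin φ₁ cos δ + cos φ₁ sin δ cos θ = (0.6577)(0.9074) + (0.7532)(0.4202)(-0.5577) = 0.4203, so φ₂ = 24.85°.
Δλ = atan2(sin θ sin δ cos φ₁, cos δ − sin φ₁ sin φ₂) = atan2(-0.2627, 0.6310) = -22.605°.
λ₂ = 178.120° − 22.605° = 155.51°.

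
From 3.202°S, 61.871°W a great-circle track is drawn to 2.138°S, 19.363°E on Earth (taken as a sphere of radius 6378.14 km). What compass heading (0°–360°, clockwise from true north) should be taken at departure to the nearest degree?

92°

With φ₁ = -0.0559, φ₂ = -0.0373, Δλ = 1.4178 rad, the forward-azimuth formula gives
θ = atan2( sin Δλ cos φ₂ , cos φ₁ sin φ₂ − sin φ₁ cos φ₂ cos Δλ ) = atan2(0.9876, -0.0287) = 91.67°.
So the initial bearing is 92°.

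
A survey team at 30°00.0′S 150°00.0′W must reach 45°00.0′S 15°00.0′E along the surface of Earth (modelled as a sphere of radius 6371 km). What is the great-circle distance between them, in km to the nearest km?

11538 km

In radians: φ₁ = -0.5236, φ₂ = -0.7854, Δλ = 165.000° = 2.8798 rad.
cos c = sin φ₁ sin φ₂ + cos φ₁ cos φ₂ cos Δλ = (-0.5000)(-0.7071) + (0.8660)(0.7071)(-0.9659) = -0.23795,
so c = arccos(-0.23795) = 1.81105 rad.
Distance = R·c = 6371 × 1.8111 ≈ 11538 km.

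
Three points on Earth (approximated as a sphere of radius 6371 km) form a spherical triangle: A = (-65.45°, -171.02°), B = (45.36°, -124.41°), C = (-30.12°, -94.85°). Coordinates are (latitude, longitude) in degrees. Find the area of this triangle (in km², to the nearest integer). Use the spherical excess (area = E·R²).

Side lengths (central angles): a = 1.3983, b = 0.9976, c = 2.0338 rad; semiperimeter s = 2.2149.
By l'Huilier's theorem, tan(E/4) = √[tan(s/2) tan((s−a)/2) tan((s−b)/2) tan((s−c)/2)], giving spherical excess E = 0.9195 rad.
Area = E·R² = 0.9195 × (6371)² ≈ 37322382 km².

37322382 km²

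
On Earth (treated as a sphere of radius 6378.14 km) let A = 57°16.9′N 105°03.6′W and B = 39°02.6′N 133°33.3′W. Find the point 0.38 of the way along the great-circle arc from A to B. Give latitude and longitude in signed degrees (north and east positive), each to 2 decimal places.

51.21°, -118.44°

The central angle between A and B is δ = 0.4535 rad.
With f = 0.38, the slerp weights are sin((1−f)δ)/sin δ = 0.6334 and sin(fδ)/sin δ = 0.3914.
Weighted sum of the unit vectors: (0.6334)·(-0.1404,-0.5219,0.8413) + (0.3914)·(-0.5352,-0.5629,0.6299) = (-0.2984, -0.5509, 0.7794).
Converting back: φ = atan2(z, √(x²+y²)) = 51.21°, λ = atan2(y, x) = -118.44°.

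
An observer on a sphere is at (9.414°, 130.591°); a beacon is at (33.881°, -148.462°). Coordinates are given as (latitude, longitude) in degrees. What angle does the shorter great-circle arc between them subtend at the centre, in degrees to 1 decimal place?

Let φ₁ = 0.1643 rad, φ₂ = 0.5913 rad, and Δλ = 1.4128 rad.
Haversine: a = sin²(Δφ/2) + cos φ₁ cos φ₂ sin²(Δλ/2) = 0.0449 + (0.9865)(0.8302)(0.4213) = 0.38997.
Central angle c = 2·arcsin(√a) = 1.34893 rad.
So the angular separation is 77.3°.

77.3°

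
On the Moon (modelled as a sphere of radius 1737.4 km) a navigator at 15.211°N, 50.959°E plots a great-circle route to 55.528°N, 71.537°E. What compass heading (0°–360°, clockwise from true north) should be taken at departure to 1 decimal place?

Δλ = 20.578° = 0.3592 rad.
y = sin Δλ · cos φ₂ = (0.3515)(0.5660) = 0.1989
x = cos φ₁ sin φ₂ − sin φ₁ cos φ₂ cos Δλ = (0.9650)(0.8244) − (0.2624)(0.5660)(0.9362) = 0.6565
θ = atan2(y, x) = 16.86°, so the bearing is 16.9°.

16.9°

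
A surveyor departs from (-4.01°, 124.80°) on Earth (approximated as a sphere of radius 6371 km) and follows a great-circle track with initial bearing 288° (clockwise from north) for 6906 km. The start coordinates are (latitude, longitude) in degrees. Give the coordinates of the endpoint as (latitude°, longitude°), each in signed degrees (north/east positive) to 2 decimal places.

13.87°, 64.82°

Angular distance δ = d/R = 6906/6371 = 1.08397 rad; initial bearing θ = 5.0265 rad.
sin φ₂ = sin φ₁ cos δ + cos φ₁ sin δ cos θ = (-0.0699)(0.4678) + (0.9976)(0.8838)(0.3090) = 0.2397, so φ₂ = 13.87°.
Δλ = atan2(sin θ sin δ cos φ₁, cos δ − sin φ₁ sin φ₂) = atan2(-0.8385, 0.4846) = -59.976°.
λ₂ = 124.800° − 59.976° = 64.82°.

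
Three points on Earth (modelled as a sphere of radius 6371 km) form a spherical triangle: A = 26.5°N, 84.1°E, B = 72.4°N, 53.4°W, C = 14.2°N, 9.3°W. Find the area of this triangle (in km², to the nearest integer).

Side lengths (central angles): a = 1.1104, b = 1.5128, c = 1.3430 rad; semiperimeter s = 1.9831.
By l'Huilier's theorem, tan(E/4) = √[tan(s/2) tan((s−a)/2) tan((s−b)/2) tan((s−c)/2)], giving spherical excess E = 0.9343 rad.
Area = E·R² = 0.9343 × (6371)² ≈ 37924843 km².

37924843 km²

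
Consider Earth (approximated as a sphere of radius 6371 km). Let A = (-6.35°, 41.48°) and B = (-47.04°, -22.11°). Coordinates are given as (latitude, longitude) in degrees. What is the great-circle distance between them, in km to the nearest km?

7509 km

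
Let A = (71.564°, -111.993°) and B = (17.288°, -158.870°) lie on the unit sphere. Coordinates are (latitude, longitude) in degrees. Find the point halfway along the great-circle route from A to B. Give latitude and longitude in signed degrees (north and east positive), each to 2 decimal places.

46.23°, -147.72°

Central angle δ = 1.0606 rad. Interpolating on the sphere with fraction f = 0.5:
P = [sin((1−f)δ)·A + sin(fδ)·B] / sin δ = 0.5796·A + 0.5796·B in Cartesian coordinates,
giving P = (-0.5849, -0.3695, 0.7221), i.e. latitude 46.23°, longitude -147.72°.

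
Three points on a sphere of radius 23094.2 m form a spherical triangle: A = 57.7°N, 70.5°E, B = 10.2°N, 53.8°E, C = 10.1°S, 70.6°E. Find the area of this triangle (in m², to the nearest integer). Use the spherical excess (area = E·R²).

95584427 m²

Side lengths (central angles): a = 0.4589, b = 1.1833, c = 0.8587 rad; semiperimeter s = 1.2505.
By l'Huilier's theorem, tan(E/4) = √[tan(s/2) tan((s−a)/2) tan((s−b)/2) tan((s−c)/2)], giving spherical excess E = 0.1792 rad.
Area = E·R² = 0.1792 × (23094.2)² ≈ 95584427 m².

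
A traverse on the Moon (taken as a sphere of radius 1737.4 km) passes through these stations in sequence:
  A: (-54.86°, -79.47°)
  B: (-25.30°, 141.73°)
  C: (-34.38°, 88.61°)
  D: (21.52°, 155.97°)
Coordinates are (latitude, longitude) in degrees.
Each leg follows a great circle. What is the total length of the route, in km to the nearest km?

Leg A→B: central angle 1.6129 rad, distance 2802.2 km.
Leg B→C: central angle 0.8105 rad, distance 1408.2 km.
Leg C→D: central angle 1.4823 rad, distance 2575.3 km.
Total: 2802.2 + 1408.2 + 2575.3 ≈ 6786 km.

6786 km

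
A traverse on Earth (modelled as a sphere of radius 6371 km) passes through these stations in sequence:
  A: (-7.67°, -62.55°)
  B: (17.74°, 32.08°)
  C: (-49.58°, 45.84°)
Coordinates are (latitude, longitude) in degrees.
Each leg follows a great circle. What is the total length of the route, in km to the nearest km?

Leg A→B: central angle 1.6879 rad, distance 10753.8 km.
Leg B→C: central angle 1.1941 rad, distance 7607.5 km.
Total: 10753.8 + 7607.5 ≈ 18361 km.

18361 km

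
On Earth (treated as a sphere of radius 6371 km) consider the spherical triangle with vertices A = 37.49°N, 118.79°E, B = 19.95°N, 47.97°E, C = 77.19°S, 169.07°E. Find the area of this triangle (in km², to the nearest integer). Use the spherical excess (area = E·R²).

Side lengths (central angles): a = 2.0268, b = 2.0727, c = 1.1010 rad; semiperimeter s = 2.6002.
By l'Huilier's theorem, tan(E/4) = √[tan(s/2) tan((s−a)/2) tan((s−b)/2) tan((s−c)/2)], giving spherical excess E = 1.9081 rad.
Area = E·R² = 1.9081 × (6371)² ≈ 77449889 km².

77449889 km²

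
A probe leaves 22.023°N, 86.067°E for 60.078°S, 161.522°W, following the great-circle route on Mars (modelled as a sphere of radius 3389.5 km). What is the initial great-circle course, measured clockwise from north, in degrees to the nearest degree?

148°

Δλ = 112.411° = 1.9619 rad.
y = sin Δλ · cos φ₂ = (0.9245)(0.4988) = 0.4611
x = cos φ₁ sin φ₂ − sin φ₁ cos φ₂ cos Δλ = (0.9270)(-0.8667) − (0.3750)(0.4988)(-0.3812) = -0.7322
θ = atan2(y, x) = 147.80°, so the bearing is 148°.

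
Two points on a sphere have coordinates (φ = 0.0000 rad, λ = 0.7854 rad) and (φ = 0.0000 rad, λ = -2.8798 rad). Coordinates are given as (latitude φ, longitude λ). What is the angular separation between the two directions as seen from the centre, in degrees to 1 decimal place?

150.0°

With latitudes φ₁ = 0.000°, φ₂ = 0.000° and longitude difference Δλ = 150.000°:
Haversine: a = sin²(Δφ/2) + cos φ₁ cos φ₂ sin²(Δλ/2) = 0.0000 + (1.0000)(1.0000)(0.9330) = 0.93301.
Central angle c = 2·arcsin(√a) = 2.61799 rad.
So the angular separation is 150.0°.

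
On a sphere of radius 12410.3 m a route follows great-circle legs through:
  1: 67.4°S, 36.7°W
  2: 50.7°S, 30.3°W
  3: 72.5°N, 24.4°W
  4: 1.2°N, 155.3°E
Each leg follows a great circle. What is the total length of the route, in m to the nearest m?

Leg 1→2: central angle 0.2967 rad, distance 3682.2 m.
Leg 2→3: central angle 2.1515 rad, distance 26700.2 m.
Leg 3→4: central angle 1.8553 rad, distance 23024.6 m.
Total: 3682.2 + 26700.2 + 23024.6 ≈ 53407 m.

53407 m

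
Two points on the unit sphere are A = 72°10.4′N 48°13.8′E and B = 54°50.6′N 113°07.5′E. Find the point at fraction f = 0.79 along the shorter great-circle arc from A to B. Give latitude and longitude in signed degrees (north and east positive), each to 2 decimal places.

60.26°, 106.05°

The central angle between A and B is δ = 0.5489 rad.
With f = 0.79, the slerp weights are sin((1−f)δ)/sin δ = 0.2204 and sin(fδ)/sin δ = 0.8053.
Weighted sum of the unit vectors: (0.2204)·(0.2039,0.2283,0.9520) + (0.8053)·(-0.2261,0.5295,0.8176) = (-0.1372, 0.4768, 0.8683).
Converting back: φ = atan2(z, √(x²+y²)) = 60.26°, λ = atan2(y, x) = 106.05°.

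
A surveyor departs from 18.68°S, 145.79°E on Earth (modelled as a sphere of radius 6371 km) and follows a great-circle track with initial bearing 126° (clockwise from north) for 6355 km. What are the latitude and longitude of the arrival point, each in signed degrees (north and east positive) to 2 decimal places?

Angular distance δ = d/R = 6355/6371 = 0.99749 rad; initial bearing θ = 2.1991 rad.
sin φ₂ = sin φ₁ cos δ + cos φ₁ sin δ cos θ = (-0.3203)(0.5424) + (0.9473)(0.8401)(-0.5878) = -0.6415, so φ₂ = -39.91°.
Δλ = atan2(sin θ sin δ cos φ₁, cos δ − sin φ₁ sin φ₂) = atan2(0.6439, 0.3369) = 62.376°.
λ₂ = 145.790° + 62.376° = 208.17° → -151.83° after wrapping to (−180°, 180°].

-39.91°, -151.83°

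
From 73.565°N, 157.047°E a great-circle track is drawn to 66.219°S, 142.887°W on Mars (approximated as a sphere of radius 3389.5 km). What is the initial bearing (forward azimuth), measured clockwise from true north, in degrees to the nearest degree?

142°

With φ₁ = 1.2840, φ₂ = -1.1557, Δλ = 1.0483 rad, the forward-azimuth formula gives
θ = atan2( sin Δλ cos φ₂ , cos φ₁ sin φ₂ − sin φ₁ cos φ₂ cos Δλ ) = atan2(0.3494, -0.4519) = 142.29°.
So the initial bearing is 142°.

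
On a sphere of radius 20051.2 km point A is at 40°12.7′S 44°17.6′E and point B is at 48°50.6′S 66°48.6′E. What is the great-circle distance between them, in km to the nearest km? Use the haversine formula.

6344 km

With latitudes φ₁ = -40.212°, φ₂ = -48.843° and longitude difference Δλ = 22.517°:
Haversine: a = sin²(Δφ/2) + cos φ₁ cos φ₂ sin²(Δλ/2) = 0.0057 + (0.7637)(0.6581)(0.0381) = 0.02482.
Central angle c = 2·arcsin(√a) = 0.31640 rad.
Distance = R·c = 20051.2 × 0.3164 ≈ 6344 km.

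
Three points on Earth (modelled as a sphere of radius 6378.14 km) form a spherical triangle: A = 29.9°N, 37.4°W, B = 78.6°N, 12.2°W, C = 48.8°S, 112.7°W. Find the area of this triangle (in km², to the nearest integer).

Side lengths (central angles): a = 2.4361, b = 1.8030, c = 0.8715 rad; semiperimeter s = 2.5553.
By l'Huilier's theorem, tan(E/4) = √[tan(s/2) tan((s−a)/2) tan((s−b)/2) tan((s−c)/2)], giving spherical excess E = 1.1501 rad.
Area = E·R² = 1.1501 × (6378.14)² ≈ 46786986 km².

46786986 km²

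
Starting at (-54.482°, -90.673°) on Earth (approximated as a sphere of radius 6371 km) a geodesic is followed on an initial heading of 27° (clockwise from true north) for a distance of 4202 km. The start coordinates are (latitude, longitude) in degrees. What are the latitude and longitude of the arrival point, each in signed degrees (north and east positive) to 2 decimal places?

Angular distance δ = d/R = 4202/6371 = 0.65955 rad; initial bearing θ = 0.4712 rad.
sin φ₂ = sin φ₁ cos δ + cos φ₁ sin δ cos θ = (-0.8139)(0.7903) + (0.5810)(0.6128)(0.8910) = -0.3260, so φ₂ = -19.03°.
Δλ = atan2(sin θ sin δ cos φ₁, cos δ − sin φ₁ sin φ₂) = atan2(0.1616, 0.5249) = 17.114°.
λ₂ = -90.673° + 17.114° = -73.56°.

-19.03°, -73.56°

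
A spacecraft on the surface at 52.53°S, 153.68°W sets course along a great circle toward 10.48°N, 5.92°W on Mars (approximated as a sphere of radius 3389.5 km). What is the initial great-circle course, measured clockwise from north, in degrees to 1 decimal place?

136.3°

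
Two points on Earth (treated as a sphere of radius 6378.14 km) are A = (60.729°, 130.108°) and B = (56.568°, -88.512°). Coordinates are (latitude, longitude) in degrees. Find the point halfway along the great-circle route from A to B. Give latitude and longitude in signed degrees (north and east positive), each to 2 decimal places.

78.45°, -149.54°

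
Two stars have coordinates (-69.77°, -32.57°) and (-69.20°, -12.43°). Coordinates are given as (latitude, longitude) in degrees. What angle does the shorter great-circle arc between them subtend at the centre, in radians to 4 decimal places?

0.1230 rad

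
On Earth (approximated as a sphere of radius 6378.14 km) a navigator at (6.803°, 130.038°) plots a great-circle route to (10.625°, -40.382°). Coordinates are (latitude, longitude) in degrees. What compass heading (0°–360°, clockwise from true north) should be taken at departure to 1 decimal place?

331.2°

With φ₁ = 0.1187, φ₂ = 0.1854, Δλ = -2.9744 rad, the forward-azimuth formula gives
θ = atan2( sin Δλ cos φ₂ , cos φ₁ sin φ₂ − sin φ₁ cos φ₂ cos Δλ ) = atan2(-0.1636, 0.2979) = -28.77°.
Adding 360° brings this into [0°, 360°): 331.2°.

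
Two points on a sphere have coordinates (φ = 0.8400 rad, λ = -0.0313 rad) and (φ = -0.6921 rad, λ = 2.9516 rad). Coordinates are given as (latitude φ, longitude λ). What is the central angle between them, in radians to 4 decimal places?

2.9549 rad

Let φ₁ = 0.8400 rad, φ₂ = -0.6921 rad, and Δλ = 2.9829 rad.
Haversine: a = sin²(Δφ/2) + cos φ₁ cos φ₂ sin²(Δλ/2) = 0.4807 + (0.6675)(0.7699)(0.9937) = 0.99131.
Central angle c = 2·arcsin(√a) = 2.95491 rad.
So the angular separation is 2.9549 rad.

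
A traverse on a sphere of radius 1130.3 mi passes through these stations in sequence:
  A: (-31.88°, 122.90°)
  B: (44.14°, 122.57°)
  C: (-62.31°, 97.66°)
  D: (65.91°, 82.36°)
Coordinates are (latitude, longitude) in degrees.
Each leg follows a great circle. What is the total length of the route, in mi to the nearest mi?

Leg A→B: central angle 1.3268 rad, distance 1499.7 mi.
Leg B→C: central angle 1.8904 rad, distance 2136.7 mi.
Leg C→D: central angle 2.2464 rad, distance 2539.2 mi.
Total: 1499.7 + 2136.7 + 2539.2 ≈ 6176 mi.

6176 mi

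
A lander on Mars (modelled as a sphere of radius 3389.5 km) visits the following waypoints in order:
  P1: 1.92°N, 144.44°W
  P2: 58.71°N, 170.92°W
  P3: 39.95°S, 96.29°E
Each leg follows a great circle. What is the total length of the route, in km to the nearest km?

Leg P1→P2: central angle 1.0550 rad, distance 3575.8 km.
Leg P2→P3: central angle 2.1750 rad, distance 7372.1 km.
Total: 3575.8 + 7372.1 ≈ 10948 km.

10948 km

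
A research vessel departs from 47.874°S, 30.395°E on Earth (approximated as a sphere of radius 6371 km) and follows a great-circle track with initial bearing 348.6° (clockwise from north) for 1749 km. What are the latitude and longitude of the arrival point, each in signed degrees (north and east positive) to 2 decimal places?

Angular distance δ = d/R = 1749/6371 = 0.27453 rad; initial bearing θ = 6.0842 rad.
sin φ₂ = sin φ₁ cos δ + cos φ₁ sin δ cos θ = (-0.7417)(0.9626) + (0.6708)(0.2711)(0.9803) = -0.5356, so φ₂ = -32.39°.
Δλ = atan2(sin θ sin δ cos φ₁, cos δ − sin φ₁ sin φ₂) = atan2(-0.0359, 0.5653) = -3.638°.
λ₂ = 30.395° − 3.638° = 26.76°.

-32.39°, 26.76°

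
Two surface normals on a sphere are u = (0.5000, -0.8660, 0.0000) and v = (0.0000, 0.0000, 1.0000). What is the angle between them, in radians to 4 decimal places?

1.5708 rad

u·v = 0.0000; |u| = 1.0000, |v| = 1.0000.
cos θ = (u·v)/(|u||v|) = 0.0000, so θ = 1.5708 rad.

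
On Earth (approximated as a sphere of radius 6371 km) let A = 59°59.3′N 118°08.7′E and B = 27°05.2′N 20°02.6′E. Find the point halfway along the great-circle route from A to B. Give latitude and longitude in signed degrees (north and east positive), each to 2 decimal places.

54.06°, 51.18°

The central angle between A and B is δ = 1.2329 rad.
With f = 0.5, the slerp weights are sin((1−f)δ)/sin δ = 0.6128 and sin(fδ)/sin δ = 0.6128.
Weighted sum of the unit vectors: (0.6128)·(-0.2359,0.4410,0.8659) + (0.6128)·(0.8364,0.3051,0.4553) = (0.3680, 0.4572, 0.8097).
Converting back: φ = atan2(z, √(x²+y²)) = 54.06°, λ = atan2(y, x) = 51.18°.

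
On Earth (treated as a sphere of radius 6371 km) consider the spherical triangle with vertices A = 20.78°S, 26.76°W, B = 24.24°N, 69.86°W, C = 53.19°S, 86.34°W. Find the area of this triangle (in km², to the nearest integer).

25239417 km²

Side lengths (central angles): a = 1.3743, b = 0.9671, c = 1.0738 rad; semiperimeter s = 1.7076.
By l'Huilier's theorem, tan(E/4) = √[tan(s/2) tan((s−a)/2) tan((s−b)/2) tan((s−c)/2)], giving spherical excess E = 0.6218 rad.
Area = E·R² = 0.6218 × (6371)² ≈ 25239417 km².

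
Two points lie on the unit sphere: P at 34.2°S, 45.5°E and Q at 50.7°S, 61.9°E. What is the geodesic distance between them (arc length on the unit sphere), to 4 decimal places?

With latitudes φ₁ = -34.200°, φ₂ = -50.700° and longitude difference Δλ = 16.400°:
cos c = sin φ₁ sin φ₂ + cos φ₁ cos φ₂ cos Δλ = (-0.5621)(-0.7738) + (0.8271)(0.6334)(0.9593) = 0.93751,
so c = arccos(0.93751) = 0.35540 rad.
On the unit sphere the arc length equals the central angle: 0.3554.

0.3554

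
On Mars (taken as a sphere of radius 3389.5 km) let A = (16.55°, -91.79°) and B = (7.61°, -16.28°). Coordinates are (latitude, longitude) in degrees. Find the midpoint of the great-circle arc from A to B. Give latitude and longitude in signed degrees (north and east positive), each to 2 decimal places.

15.15°, -53.29°

The central angle between A and B is δ = 1.2917 rad.
With f = 0.5, the slerp weights are sin((1−f)δ)/sin δ = 0.6261 and sin(fδ)/sin δ = 0.6261.
Weighted sum of the unit vectors: (0.6261)·(-0.0299,-0.9581,0.2849) + (0.6261)·(0.9514,-0.2779,0.1324) = (0.5770, -0.7739, 0.2613).
Converting back: φ = atan2(z, √(x²+y²)) = 15.15°, λ = atan2(y, x) = -53.29°.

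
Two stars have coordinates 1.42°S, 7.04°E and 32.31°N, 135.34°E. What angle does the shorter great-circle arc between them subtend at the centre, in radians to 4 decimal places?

With latitudes φ₁ = -1.420°, φ₂ = 32.310° and longitude difference Δλ = 128.300°:
Haversine: a = sin²(Δφ/2) + cos φ₁ cos φ₂ sin²(Δλ/2) = 0.0842 + (0.9997)(0.8452)(0.8099) = 0.76845.
Central angle c = 2·arcsin(√a) = 2.13756 rad.
So the angular separation is 2.1376 rad.

2.1376 rad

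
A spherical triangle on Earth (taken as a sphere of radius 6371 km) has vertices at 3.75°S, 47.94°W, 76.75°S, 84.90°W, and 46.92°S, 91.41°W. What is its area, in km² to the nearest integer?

10783548 km²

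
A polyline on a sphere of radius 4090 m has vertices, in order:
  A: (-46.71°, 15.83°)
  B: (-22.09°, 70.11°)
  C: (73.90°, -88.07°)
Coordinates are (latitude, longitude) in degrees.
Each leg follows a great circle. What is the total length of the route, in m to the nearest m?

12615 m

Leg A→B: central angle 0.8702 rad, distance 3559.1 m.
Leg B→C: central angle 2.2141 rad, distance 9055.8 m.
Total: 3559.1 + 9055.8 ≈ 12615 m.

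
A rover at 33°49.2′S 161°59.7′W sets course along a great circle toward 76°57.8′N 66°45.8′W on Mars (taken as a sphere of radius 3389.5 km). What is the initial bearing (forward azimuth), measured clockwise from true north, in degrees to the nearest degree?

Δλ = 95.232° = 1.6621 rad.
y = sin Δλ · cos φ₂ = (0.9958)(0.2256) = 0.2246
x = cos φ₁ sin φ₂ − sin φ₁ cos φ₂ cos Δλ = (0.8308)(0.9742) − (-0.5566)(0.2256)(-0.0912) = 0.7979
θ = atan2(y, x) = 15.72°, so the bearing is 16°.

16°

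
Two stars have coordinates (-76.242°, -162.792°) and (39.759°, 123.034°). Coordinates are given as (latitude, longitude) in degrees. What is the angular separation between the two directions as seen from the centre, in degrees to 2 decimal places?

124.84°

With latitudes φ₁ = -76.242°, φ₂ = 39.759° and longitude difference Δλ = -74.174°:
Haversine: a = sin²(Δφ/2) + cos φ₁ cos φ₂ sin²(Δλ/2) = 0.7192 + (0.2378)(0.7687)(0.3636) = 0.78568.
Central angle c = 2·arcsin(√a) = 2.17895 rad.
So the angular separation is 124.84°.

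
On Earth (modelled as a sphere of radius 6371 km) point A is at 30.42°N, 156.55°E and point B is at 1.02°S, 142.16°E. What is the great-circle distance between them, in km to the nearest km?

3814 km

Let φ₁ = 0.5309 rad, φ₂ = -0.0178 rad, and Δλ = -0.2512 rad.
Haversine: a = sin²(Δφ/2) + cos φ₁ cos φ₂ sin²(Δλ/2) = 0.0734 + (0.8623)(0.9998)(0.0157) = 0.08693.
Central angle c = 2·arcsin(√a) = 0.59858 rad.
Distance = R·c = 6371 × 0.5986 ≈ 3814 km.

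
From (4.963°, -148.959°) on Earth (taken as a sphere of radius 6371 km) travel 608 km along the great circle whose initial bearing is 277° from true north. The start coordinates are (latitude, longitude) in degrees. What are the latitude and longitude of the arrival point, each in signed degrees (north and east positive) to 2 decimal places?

Angular distance δ = d/R = 608/6371 = 0.09543 rad; initial bearing θ = 4.8346 rad.
sin φ₂ = sin φ₁ cos δ + cos φ₁ sin δ cos θ = (0.0865)(0.9954) + (0.9963)(0.0953)(0.1219) = 0.0977, so φ₂ = 5.61°.
Δλ = atan2(sin θ sin δ cos φ₁, cos δ − sin φ₁ sin φ₂) = atan2(-0.0942, 0.9870) = -5.453°.
λ₂ = -148.959° − 5.453° = -154.41°.

5.61°, -154.41°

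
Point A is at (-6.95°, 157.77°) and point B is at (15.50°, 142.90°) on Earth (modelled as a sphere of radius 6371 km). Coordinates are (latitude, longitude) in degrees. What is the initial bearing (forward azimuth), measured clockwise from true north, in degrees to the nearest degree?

With φ₁ = -0.1213, φ₂ = 0.2705, Δλ = -0.2595 rad, the forward-azimuth formula gives
θ = atan2( sin Δλ cos φ₂ , cos φ₁ sin φ₂ − sin φ₁ cos φ₂ cos Δλ ) = atan2(-0.2473, 0.3780) = -33.20°.
Adding 360° brings this into [0°, 360°): 327°.

327°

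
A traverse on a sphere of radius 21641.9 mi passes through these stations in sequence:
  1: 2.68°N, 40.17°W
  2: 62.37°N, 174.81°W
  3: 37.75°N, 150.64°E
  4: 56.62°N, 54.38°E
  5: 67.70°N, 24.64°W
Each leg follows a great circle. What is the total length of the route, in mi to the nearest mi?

89496 mi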